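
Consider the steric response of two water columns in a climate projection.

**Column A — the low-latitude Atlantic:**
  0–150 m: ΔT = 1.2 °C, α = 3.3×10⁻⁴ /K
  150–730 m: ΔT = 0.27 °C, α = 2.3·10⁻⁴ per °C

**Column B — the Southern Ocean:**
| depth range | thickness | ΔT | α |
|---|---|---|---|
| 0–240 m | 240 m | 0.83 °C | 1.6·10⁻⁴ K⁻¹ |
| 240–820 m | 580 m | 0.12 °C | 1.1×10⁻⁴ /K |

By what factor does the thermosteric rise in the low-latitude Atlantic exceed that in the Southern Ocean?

≈ 2.41×

A 1.2 × 150 × 3.3×10⁻⁴ = 0.05940 m
A 150–730 m: 0.27 × 2.3×10⁻⁴ × 580 = 0.036018 m
A total: 0.095418 m
B 0–240 m: 0.83 × 240 × 1.6×10⁻⁴ = 0.031872 m
B Layer 2: 580 × 1.1×10⁻⁴ × 0.12 = 0.007656 m
B total: 0.039528 m
Ratio: 0.095418 / 0.039528 ≈ 2.414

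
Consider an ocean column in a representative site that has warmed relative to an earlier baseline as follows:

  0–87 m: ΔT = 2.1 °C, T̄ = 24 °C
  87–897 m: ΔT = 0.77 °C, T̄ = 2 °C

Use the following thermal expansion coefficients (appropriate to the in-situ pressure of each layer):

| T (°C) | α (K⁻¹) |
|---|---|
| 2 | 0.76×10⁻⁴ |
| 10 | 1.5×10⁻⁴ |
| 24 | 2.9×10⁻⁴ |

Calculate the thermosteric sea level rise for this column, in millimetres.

100 mm of thermosteric rise

Layer 1 at 24 °C → α = 2.9×10⁻⁴ K⁻¹
Layer 2 at 2 °C → α = 0.76×10⁻⁴ K⁻¹
0–87 m: 2.9×10⁻⁴ × 87 × 2.1 = 0.052983 m
Layer 2: 0.77 × 810 × 0.76×10⁻⁴ = 0.0474012 m
Δh = 0.052983 + 0.0474012 = 0.1003842 m ≈ 100 mm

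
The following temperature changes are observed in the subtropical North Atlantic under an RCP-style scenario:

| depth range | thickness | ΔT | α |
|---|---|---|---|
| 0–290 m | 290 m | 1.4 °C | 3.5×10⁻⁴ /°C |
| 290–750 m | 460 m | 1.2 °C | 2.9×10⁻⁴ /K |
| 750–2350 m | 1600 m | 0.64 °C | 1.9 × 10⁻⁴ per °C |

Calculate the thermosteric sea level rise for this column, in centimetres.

3.5×10⁻⁴ × 290 × 1.4 = 0.14210 m
290–750 m: 1.2 × 2.9×10⁻⁴ × 460 = 0.16008 m
Layer 3: 1600 × 1.9×10⁻⁴ × 0.64 = 0.19456 m
Δh = 0.14210 + 0.16008 + 0.19456 = 0.49674 m

49.7 cm of thermosteric rise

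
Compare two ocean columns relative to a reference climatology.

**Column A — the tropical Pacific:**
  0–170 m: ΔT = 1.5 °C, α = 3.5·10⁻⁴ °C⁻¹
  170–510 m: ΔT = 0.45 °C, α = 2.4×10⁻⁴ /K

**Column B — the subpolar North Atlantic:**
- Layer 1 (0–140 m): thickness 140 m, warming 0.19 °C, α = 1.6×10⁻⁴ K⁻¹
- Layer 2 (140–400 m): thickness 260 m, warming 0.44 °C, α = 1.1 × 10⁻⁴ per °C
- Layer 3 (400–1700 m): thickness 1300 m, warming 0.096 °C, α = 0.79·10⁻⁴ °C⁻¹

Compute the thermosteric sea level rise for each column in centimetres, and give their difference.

A Layer 1: 1.5 × 170 × 3.5×10⁻⁴ = 0.08925 m
A 170–510 m: 2.4×10⁻⁴ × 0.45 × 340 = 0.03672 m
A total: 0.12597 m
B 0–140 m: 1.6×10⁻⁴ × 0.19 × 140 = 0.004256 m
B Layer 2: 1.1×10⁻⁴ × 260 × 0.44 = 0.012584 m
B 0.096 × 1300 × 0.79×10⁻⁴ = 0.0098592 m
B total: 0.0266992 m
Difference: 0.12597 − 0.0266992 = 0.0992708 m

Δh_A ≈ 13 cm, Δh_B ≈ 2.7 cm; difference ≈ 9.9 cm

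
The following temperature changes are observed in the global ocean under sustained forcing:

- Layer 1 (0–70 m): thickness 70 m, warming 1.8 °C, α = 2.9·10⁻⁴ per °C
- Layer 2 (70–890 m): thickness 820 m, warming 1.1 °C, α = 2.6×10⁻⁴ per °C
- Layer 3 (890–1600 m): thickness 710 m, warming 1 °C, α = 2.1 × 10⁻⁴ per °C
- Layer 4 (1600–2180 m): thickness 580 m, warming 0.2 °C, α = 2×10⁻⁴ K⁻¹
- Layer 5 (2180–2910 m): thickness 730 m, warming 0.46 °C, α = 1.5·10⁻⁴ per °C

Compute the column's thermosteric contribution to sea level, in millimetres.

494 mm of thermosteric rise

2.9×10⁻⁴ × 1.8 × 70 = 0.03654 m
2.6×10⁻⁴ × 820 × 1.1 = 0.23452 m
2.1×10⁻⁴ × 1 × 710 = 0.14910 m
Layer 4: 2×10⁻⁴ × 0.2 × 580 = 0.02320 m
Layer 5: 1.5×10⁻⁴ × 0.46 × 730 = 0.05037 m
Δh = 0.03654 + 0.23452 + 0.14910 + 0.02320 + 0.05037 = 0.49373 m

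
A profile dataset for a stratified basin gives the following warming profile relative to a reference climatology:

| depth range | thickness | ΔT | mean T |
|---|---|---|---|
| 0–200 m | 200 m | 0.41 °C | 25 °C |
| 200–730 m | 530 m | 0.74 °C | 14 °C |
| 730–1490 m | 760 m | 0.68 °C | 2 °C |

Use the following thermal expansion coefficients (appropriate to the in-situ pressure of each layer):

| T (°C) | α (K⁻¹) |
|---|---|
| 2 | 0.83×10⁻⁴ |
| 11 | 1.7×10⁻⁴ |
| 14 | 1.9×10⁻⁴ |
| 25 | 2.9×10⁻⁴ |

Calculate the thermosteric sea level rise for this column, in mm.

140 mm of thermosteric rise

Layer 1 at 25 °C → α = 2.9×10⁻⁴ K⁻¹
Layer 2 at 14 °C → α = 1.9×10⁻⁴ K⁻¹
Layer 3 at 2 °C → α = 0.83×10⁻⁴ K⁻¹
0–200 m: 2.9×10⁻⁴ × 0.41 × 200 = 0.02378 m
Layer 2: 530 × 0.74 × 1.9×10⁻⁴ = 0.074518 m
730–1490 m: 0.68 × 760 × 0.83×10⁻⁴ = 0.0428944 m
Δh = 0.02378 + 0.074518 + 0.0428944 = 0.1411924 m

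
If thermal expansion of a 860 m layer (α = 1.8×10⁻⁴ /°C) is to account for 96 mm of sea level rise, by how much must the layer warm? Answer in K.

about 0.620 K

ΔT = Δh/(αH) = 0.096 / (1.8×10⁻⁴ × 860) ≈ 0.6202 K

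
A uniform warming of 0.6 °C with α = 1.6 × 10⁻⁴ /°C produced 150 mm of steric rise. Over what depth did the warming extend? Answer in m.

H = Δh/(αΔT) = 0.15 / (1.6×10⁻⁴ × 0.6) ≈ 1563 m

about 1600 m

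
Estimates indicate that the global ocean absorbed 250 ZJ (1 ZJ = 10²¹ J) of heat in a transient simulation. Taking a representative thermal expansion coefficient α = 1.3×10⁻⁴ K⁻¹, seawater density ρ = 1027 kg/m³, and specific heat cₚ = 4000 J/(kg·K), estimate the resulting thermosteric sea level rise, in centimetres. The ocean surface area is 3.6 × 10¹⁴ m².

Per unit area: Q = 250×10²¹ / (3.6×10¹⁴) ≈ 6.944×10⁸ J/m²
Δh = αQ/(ρcₚ) = 1.3×10⁻⁴ × 6.944×10⁸ / (1027 × 4000) ≈ 0.021975 m

Δh ≈ 2.2 cm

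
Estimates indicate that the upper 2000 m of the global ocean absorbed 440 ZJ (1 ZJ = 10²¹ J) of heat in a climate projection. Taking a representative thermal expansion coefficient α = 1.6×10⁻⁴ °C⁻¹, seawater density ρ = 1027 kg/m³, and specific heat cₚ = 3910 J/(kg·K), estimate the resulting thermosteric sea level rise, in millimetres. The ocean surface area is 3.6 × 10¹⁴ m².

48.7 mm

Per unit area: Q = 440×10²¹ / (3.6×10¹⁴) ≈ 1.222×10⁹ J/m²
Δh = αQ/(ρcₚ) = 1.6×10⁻⁴ × 1.222×10⁹ / (1027 × 3910) ≈ 0.04869 m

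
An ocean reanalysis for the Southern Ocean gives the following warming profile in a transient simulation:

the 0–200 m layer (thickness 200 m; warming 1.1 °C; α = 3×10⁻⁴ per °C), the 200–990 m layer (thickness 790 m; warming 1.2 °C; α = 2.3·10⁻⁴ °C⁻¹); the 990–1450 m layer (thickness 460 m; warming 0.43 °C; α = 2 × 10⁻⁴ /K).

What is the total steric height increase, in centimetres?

Δh = 32.4 cm

0–200 m: 200 × 1.1 × 3×10⁻⁴ = 0.06600 m
Layer 2: 2.3×10⁻⁴ × 790 × 1.2 = 0.21804 m
460 × 0.43 × 2×10⁻⁴ = 0.03956 m
Δh = 0.06600 + 0.21804 + 0.03956 = 0.32360 m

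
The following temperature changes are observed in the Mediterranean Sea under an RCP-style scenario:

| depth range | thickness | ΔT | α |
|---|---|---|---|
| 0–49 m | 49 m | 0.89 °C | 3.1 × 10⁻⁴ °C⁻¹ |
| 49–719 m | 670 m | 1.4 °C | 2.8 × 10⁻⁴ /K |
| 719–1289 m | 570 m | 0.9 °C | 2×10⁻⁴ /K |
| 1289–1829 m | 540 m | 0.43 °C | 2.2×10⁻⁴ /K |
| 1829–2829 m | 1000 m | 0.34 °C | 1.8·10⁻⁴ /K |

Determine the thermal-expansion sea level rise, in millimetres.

Layer 1: 49 × 0.89 × 3.1×10⁻⁴ = 0.0135191 m
49–719 m: 1.4 × 670 × 2.8×10⁻⁴ = 0.26264 m
570 × 2×10⁻⁴ × 0.9 = 0.10260 m
Layer 4: 2.2×10⁻⁴ × 0.43 × 540 = 0.051084 m
1829–2829 m: 0.34 × 1.8×10⁻⁴ × 1000 = 0.06120 m
Δh = 0.0135191 + 0.26264 + 0.10260 + 0.051084 + 0.06120 = 0.4910431 m ≈ 491 mm

Δh = 491 mm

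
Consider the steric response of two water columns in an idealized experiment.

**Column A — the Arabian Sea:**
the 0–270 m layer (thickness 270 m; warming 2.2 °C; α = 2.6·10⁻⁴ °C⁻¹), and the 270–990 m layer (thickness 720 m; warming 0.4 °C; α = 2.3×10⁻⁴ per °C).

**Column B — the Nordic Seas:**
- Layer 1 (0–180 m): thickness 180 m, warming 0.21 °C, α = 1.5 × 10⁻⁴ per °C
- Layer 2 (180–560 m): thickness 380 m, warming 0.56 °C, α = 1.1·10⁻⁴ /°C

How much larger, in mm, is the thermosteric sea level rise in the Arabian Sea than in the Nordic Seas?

A Layer 1: 2.6×10⁻⁴ × 270 × 2.2 = 0.15444 m
A 720 × 0.4 × 2.3×10⁻⁴ = 0.06624 m
A total: 0.22068 m
B Layer 1: 180 × 0.21 × 1.5×10⁻⁴ = 0.00567 m
B 180–560 m: 1.1×10⁻⁴ × 380 × 0.56 = 0.023408 m
B total: 0.029078 m
Difference: 0.22068 − 0.029078 = 0.191602 m

190 mm larger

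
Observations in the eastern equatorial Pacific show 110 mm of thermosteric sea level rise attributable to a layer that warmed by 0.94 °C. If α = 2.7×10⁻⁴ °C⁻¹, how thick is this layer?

about 433 m

H = Δh/(αΔT) = 0.11 / (2.7×10⁻⁴ × 0.94) ≈ 433.4 m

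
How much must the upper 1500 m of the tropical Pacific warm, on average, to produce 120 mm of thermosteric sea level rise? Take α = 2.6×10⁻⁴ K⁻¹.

ΔT = Δh/(αH) = 0.12 / (2.6×10⁻⁴ × 1500) ≈ 0.3077 °C

ΔT ≈ 0.308 °C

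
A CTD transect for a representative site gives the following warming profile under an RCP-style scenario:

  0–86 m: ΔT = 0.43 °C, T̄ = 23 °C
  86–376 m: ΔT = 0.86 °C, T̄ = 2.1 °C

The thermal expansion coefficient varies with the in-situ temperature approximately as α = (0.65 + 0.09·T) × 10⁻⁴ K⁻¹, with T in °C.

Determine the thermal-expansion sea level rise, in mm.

31.0 mm of thermosteric rise

Layer 1: α = (0.65 + 0.09×23)×10⁻⁴ = 2.72×10⁻⁴ K⁻¹
Layer 2: α = (0.65 + 0.09×2.1)×10⁻⁴ = 0.839×10⁻⁴ K⁻¹
Layer 1: 86 × 2.72×10⁻⁴ × 0.43 = 0.01005856 m
290 × 0.839×10⁻⁴ × 0.86 = 0.02092466 m
Δh = 0.01005856 + 0.02092466 = 0.03098322 m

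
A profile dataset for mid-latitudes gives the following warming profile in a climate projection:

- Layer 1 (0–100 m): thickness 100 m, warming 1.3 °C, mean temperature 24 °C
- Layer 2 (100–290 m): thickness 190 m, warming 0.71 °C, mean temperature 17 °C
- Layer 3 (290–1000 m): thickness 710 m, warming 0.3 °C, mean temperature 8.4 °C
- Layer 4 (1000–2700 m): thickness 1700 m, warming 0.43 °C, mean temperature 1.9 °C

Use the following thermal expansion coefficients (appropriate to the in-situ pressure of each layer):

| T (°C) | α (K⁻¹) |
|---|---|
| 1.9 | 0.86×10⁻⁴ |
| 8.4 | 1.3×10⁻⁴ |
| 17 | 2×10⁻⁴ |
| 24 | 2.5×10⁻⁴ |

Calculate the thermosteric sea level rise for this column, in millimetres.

150 mm

Layer 1 at 24 °C → α = 2.5×10⁻⁴ K⁻¹
Layer 2 at 17 °C → α = 2×10⁻⁴ K⁻¹
Layer 3 at 8.4 °C → α = 1.3×10⁻⁴ K⁻¹
Layer 4 at 1.9 °C → α = 0.86×10⁻⁴ K⁻¹
2.5×10⁻⁴ × 1.3 × 100 = 0.03250 m
0.71 × 190 × 2×10⁻⁴ = 0.02698 m
Layer 3: 1.3×10⁻⁴ × 0.3 × 710 = 0.02769 m
1000–2700 m: 1700 × 0.43 × 0.86×10⁻⁴ = 0.062866 m
Δh = 0.03250 + 0.02698 + 0.02769 + 0.062866 = 0.150036 m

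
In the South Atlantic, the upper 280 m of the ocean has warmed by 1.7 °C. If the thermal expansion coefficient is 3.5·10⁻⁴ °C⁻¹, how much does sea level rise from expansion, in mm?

Δh = αΔT·H = 3.5×10⁻⁴ × 1.7 × 280 = 0.16660 m

167 mm of thermosteric rise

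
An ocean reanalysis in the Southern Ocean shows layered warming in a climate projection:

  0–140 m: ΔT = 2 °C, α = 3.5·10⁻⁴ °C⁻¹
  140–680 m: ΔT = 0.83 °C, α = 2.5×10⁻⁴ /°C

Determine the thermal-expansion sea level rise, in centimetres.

Δh ≈ 21 cm

0–140 m: 2 × 140 × 3.5×10⁻⁴ = 0.09800 m
0.83 × 540 × 2.5×10⁻⁴ = 0.11205 m
Δh = 0.09800 + 0.11205 = 0.21005 m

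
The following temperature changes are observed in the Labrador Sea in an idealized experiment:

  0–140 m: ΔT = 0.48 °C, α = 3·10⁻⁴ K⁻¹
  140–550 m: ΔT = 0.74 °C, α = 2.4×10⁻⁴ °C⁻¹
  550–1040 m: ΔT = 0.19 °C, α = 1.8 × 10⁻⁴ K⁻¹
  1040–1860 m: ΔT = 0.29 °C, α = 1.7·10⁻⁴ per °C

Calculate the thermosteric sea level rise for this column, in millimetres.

Δh = 150 mm

Layer 1: 140 × 0.48 × 3×10⁻⁴ = 0.02016 m
140–550 m: 2.4×10⁻⁴ × 410 × 0.74 = 0.072816 m
550–1040 m: 0.19 × 1.8×10⁻⁴ × 490 = 0.016758 m
1040–1860 m: 820 × 1.7×10⁻⁴ × 0.29 = 0.040426 m
Δh = 0.02016 + 0.072816 + 0.016758 + 0.040426 = 0.15016 m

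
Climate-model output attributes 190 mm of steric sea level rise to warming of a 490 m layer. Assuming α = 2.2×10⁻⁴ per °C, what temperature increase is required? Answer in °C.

ΔT ≈ 1.76 °C

ΔT = Δh/(αH) = 0.19 / (2.2×10⁻⁴ × 490) ≈ 1.763 °C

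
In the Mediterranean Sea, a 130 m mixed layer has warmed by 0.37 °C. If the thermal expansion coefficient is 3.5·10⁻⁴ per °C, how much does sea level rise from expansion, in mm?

Δh ≈ 17 mm

Δh = αΔT·H = 3.5×10⁻⁴ × 0.37 × 130 = 0.016835 m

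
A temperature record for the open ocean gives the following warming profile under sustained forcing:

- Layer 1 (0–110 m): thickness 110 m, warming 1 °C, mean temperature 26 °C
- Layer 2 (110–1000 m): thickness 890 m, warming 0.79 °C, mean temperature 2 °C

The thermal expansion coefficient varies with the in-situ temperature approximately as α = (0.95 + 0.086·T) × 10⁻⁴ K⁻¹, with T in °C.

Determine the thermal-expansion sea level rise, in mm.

about 114 mm

Layer 1: α = (0.95 + 0.086×26)×10⁻⁴ = 3.186×10⁻⁴ K⁻¹
Layer 2: α = (0.95 + 0.086×2)×10⁻⁴ = 1.122×10⁻⁴ K⁻¹
0–110 m: 1 × 110 × 3.186×10⁻⁴ = 0.035046 m
110–1000 m: 0.79 × 1.122×10⁻⁴ × 890 = 0.07888782 m
Δh = 0.035046 + 0.07888782 = 0.11393382 m ≈ 114 mm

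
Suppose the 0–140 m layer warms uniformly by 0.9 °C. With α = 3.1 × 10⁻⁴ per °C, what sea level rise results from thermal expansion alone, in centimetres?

Δh = αΔT·H = 3.1×10⁻⁴ × 0.9 × 140 = 0.03906 m

Δh ≈ 3.9 cm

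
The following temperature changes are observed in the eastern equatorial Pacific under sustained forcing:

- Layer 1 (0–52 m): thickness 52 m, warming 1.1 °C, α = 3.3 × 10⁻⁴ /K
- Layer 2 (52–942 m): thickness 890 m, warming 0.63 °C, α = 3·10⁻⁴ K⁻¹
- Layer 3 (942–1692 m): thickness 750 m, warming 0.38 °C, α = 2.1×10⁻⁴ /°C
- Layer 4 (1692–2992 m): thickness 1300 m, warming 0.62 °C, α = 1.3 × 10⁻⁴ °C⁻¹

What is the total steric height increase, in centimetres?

Δh = 35 cm

Layer 1: 52 × 1.1 × 3.3×10⁻⁴ = 0.018876 m
52–942 m: 3×10⁻⁴ × 0.63 × 890 = 0.16821 m
Layer 3: 750 × 0.38 × 2.1×10⁻⁴ = 0.05985 m
1692–2992 m: 1.3×10⁻⁴ × 0.62 × 1300 = 0.10478 m
Δh = 0.018876 + 0.16821 + 0.05985 + 0.10478 = 0.351716 m ≈ 35 cm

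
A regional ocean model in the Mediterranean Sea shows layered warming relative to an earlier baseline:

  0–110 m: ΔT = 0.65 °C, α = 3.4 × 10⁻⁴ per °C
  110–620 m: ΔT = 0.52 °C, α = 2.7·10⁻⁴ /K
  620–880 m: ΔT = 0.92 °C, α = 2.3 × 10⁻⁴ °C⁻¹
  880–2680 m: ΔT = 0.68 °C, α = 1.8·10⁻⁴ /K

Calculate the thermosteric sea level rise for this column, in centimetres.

Layer 1: 0.65 × 3.4×10⁻⁴ × 110 = 0.02431 m
0.52 × 510 × 2.7×10⁻⁴ = 0.071604 m
2.3×10⁻⁴ × 0.92 × 260 = 0.055016 m
Layer 4: 1.8×10⁻⁴ × 0.68 × 1800 = 0.22032 m
Δh = 0.02431 + 0.071604 + 0.055016 + 0.22032 = 0.37125 m ≈ 37 cm

Δh = 37 cm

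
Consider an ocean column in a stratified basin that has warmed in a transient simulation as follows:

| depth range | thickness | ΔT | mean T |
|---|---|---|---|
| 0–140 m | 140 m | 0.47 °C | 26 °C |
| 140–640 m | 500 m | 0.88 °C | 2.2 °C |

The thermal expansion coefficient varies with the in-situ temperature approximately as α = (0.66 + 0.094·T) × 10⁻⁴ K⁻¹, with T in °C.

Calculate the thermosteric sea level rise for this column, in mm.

Layer 1: α = (0.66 + 0.094×26)×10⁻⁴ = 3.104×10⁻⁴ K⁻¹
Layer 2: α = (0.66 + 0.094×2.2)×10⁻⁴ = 0.8668×10⁻⁴ K⁻¹
0–140 m: 3.104×10⁻⁴ × 0.47 × 140 = 0.02042432 m
140–640 m: 500 × 0.8668×10⁻⁴ × 0.88 = 0.0381392 m
Δh = 0.02042432 + 0.0381392 = 0.05856352 m ≈ 58.6 mm

Δh ≈ 58.6 mm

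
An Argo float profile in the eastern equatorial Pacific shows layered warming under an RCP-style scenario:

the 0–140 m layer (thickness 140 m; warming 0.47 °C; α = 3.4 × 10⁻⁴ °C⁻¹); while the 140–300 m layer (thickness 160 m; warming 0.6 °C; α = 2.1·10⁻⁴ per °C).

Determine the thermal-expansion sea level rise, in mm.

42.5 mm of thermosteric rise

Layer 1: 0.47 × 140 × 3.4×10⁻⁴ = 0.022372 m
Layer 2: 0.6 × 2.1×10⁻⁴ × 160 = 0.02016 m
Δh = 0.022372 + 0.02016 = 0.042532 m ≈ 42.5 mm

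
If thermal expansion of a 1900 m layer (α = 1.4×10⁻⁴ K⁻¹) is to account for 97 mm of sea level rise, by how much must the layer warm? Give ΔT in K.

ΔT = Δh/(αH) = 0.097 / (1.4×10⁻⁴ × 1900) ≈ 0.3647 K

0.365 K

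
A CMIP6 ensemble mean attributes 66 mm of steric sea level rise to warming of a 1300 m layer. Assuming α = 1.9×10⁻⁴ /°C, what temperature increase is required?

about 0.267 K

ΔT = Δh/(αH) = 0.066 / (1.9×10⁻⁴ × 1300) ≈ 0.2672 K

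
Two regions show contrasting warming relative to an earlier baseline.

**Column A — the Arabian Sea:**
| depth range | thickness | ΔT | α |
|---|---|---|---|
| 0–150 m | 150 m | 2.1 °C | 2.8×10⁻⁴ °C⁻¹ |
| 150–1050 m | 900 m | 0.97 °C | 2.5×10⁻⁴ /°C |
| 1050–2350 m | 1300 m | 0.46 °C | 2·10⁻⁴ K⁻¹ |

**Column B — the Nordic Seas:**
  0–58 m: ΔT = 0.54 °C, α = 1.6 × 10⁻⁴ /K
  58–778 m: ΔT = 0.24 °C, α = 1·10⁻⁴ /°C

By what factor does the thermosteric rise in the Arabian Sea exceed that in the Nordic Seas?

A 2.1 × 2.8×10⁻⁴ × 150 = 0.08820 m
A Layer 2: 900 × 2.5×10⁻⁴ × 0.97 = 0.21825 m
A 0.46 × 1300 × 2×10⁻⁴ = 0.11960 m
A total: 0.42605 m
B Layer 1: 1.6×10⁻⁴ × 0.54 × 58 = 0.0050112 m
B Layer 2: 1×10⁻⁴ × 720 × 0.24 = 0.01728 m
B total: 0.0222912 m
Ratio: 0.42605 / 0.0222912 ≈ 19.11

19.1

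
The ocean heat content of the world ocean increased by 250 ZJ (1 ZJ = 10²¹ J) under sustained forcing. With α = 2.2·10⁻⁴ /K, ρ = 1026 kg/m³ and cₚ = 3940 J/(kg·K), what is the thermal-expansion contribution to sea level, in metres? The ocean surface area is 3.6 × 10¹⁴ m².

Δh = 0.038 m

Per unit area: Q = 250×10²¹ / (3.6×10¹⁴) ≈ 6.944×10⁸ J/m²
Δh = αQ/(ρcₚ) = 2.2×10⁻⁴ × 6.944×10⁸ / (1026 × 3940) ≈ 0.037791 m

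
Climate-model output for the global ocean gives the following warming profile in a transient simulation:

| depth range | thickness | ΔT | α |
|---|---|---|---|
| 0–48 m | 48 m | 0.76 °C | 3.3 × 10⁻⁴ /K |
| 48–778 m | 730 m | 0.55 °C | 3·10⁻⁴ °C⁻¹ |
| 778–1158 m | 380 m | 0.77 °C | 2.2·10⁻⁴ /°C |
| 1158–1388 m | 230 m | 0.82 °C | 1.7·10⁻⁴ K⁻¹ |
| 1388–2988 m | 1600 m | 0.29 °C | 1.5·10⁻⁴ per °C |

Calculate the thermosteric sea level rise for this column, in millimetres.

300 mm

Layer 1: 48 × 0.76 × 3.3×10⁻⁴ = 0.0120384 m
730 × 0.55 × 3×10⁻⁴ = 0.12045 m
380 × 2.2×10⁻⁴ × 0.77 = 0.064372 m
1158–1388 m: 0.82 × 230 × 1.7×10⁻⁴ = 0.032062 m
1388–2988 m: 0.29 × 1.5×10⁻⁴ × 1600 = 0.06960 m
Δh = 0.0120384 + 0.12045 + 0.064372 + 0.032062 + 0.06960 = 0.2985224 m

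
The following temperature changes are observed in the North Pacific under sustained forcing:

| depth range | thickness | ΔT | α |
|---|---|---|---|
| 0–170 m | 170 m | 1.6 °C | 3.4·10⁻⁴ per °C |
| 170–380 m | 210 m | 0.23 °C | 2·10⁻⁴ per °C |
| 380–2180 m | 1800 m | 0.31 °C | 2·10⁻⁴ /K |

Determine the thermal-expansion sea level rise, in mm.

214 mm

0–170 m: 3.4×10⁻⁴ × 170 × 1.6 = 0.09248 m
210 × 0.23 × 2×10⁻⁴ = 0.00966 m
1800 × 0.31 × 2×10⁻⁴ = 0.11160 m
Δh = 0.09248 + 0.00966 + 0.11160 = 0.21374 m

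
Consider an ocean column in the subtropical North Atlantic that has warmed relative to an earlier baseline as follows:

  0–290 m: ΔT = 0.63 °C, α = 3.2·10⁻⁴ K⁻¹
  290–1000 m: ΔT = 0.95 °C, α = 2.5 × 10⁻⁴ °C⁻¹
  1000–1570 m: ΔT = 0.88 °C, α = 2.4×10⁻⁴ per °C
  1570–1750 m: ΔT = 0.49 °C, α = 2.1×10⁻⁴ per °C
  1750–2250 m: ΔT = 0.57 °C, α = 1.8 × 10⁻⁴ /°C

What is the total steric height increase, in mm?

Δh = 417 mm

0.63 × 3.2×10⁻⁴ × 290 = 0.058464 m
Layer 2: 710 × 2.5×10⁻⁴ × 0.95 = 0.168625 m
1000–1570 m: 570 × 0.88 × 2.4×10⁻⁴ = 0.120384 m
0.49 × 180 × 2.1×10⁻⁴ = 0.018522 m
1750–2250 m: 500 × 0.57 × 1.8×10⁻⁴ = 0.05130 m
Δh = 0.058464 + 0.168625 + 0.120384 + 0.018522 + 0.05130 = 0.417295 m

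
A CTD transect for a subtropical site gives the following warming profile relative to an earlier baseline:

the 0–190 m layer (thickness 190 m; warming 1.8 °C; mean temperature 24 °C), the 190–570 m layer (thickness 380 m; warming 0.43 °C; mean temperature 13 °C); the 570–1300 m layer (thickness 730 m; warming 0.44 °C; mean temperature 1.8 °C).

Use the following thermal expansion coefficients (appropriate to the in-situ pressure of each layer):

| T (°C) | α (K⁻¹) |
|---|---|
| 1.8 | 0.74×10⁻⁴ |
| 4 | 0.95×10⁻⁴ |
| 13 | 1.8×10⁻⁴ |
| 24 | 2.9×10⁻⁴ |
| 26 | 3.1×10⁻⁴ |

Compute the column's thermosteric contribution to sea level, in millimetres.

Layer 1 at 24 °C → α = 2.9×10⁻⁴ K⁻¹
Layer 2 at 13 °C → α = 1.8×10⁻⁴ K⁻¹
Layer 3 at 1.8 °C → α = 0.74×10⁻⁴ K⁻¹
2.9×10⁻⁴ × 1.8 × 190 = 0.09918 m
380 × 1.8×10⁻⁴ × 0.43 = 0.029412 m
570–1300 m: 0.44 × 0.74×10⁻⁴ × 730 = 0.0237688 m
Δh = 0.09918 + 0.029412 + 0.0237688 = 0.1523608 m

Δh = 152 mm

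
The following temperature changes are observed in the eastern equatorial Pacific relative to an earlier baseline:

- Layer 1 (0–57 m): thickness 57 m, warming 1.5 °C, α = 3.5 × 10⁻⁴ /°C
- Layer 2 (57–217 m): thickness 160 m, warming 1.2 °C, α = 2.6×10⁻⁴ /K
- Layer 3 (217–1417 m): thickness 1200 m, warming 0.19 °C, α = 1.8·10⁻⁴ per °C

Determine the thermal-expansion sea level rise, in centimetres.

Δh = 12.1 cm

0–57 m: 3.5×10⁻⁴ × 1.5 × 57 = 0.029925 m
Layer 2: 1.2 × 160 × 2.6×10⁻⁴ = 0.04992 m
Layer 3: 0.19 × 1.8×10⁻⁴ × 1200 = 0.04104 m
Δh = 0.029925 + 0.04992 + 0.04104 = 0.120885 m ≈ 12.1 cm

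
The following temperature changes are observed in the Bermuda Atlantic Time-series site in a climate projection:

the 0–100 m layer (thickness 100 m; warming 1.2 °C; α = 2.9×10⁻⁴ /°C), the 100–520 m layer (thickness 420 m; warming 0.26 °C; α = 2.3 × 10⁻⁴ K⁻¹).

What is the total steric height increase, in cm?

Δh = 5.99 cm

0–100 m: 2.9×10⁻⁴ × 1.2 × 100 = 0.03480 m
100–520 m: 0.26 × 420 × 2.3×10⁻⁴ = 0.025116 m
Δh = 0.03480 + 0.025116 = 0.059916 m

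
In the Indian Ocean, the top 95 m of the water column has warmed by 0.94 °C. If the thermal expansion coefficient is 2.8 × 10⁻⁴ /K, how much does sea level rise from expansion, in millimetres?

Δh = αΔT·H = 2.8×10⁻⁴ × 0.94 × 95 = 0.025004 m

25.0 mm of thermosteric rise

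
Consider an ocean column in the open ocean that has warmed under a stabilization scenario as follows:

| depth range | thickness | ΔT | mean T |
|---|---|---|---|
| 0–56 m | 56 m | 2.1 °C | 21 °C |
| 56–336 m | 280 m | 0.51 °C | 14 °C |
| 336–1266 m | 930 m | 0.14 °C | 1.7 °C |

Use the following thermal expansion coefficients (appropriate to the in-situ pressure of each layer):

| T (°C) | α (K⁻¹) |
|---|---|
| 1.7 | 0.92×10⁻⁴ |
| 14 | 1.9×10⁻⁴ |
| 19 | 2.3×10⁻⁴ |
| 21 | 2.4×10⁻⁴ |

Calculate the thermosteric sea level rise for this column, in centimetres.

Δh = 6.73 cm

Layer 1 at 21 °C → α = 2.4×10⁻⁴ K⁻¹
Layer 2 at 14 °C → α = 1.9×10⁻⁴ K⁻¹
Layer 3 at 1.7 °C → α = 0.92×10⁻⁴ K⁻¹
0–56 m: 2.1 × 56 × 2.4×10⁻⁴ = 0.028224 m
56–336 m: 1.9×10⁻⁴ × 0.51 × 280 = 0.027132 m
336–1266 m: 930 × 0.92×10⁻⁴ × 0.14 = 0.0119784 m
Δh = 0.028224 + 0.027132 + 0.0119784 = 0.0673344 m ≈ 6.73 cm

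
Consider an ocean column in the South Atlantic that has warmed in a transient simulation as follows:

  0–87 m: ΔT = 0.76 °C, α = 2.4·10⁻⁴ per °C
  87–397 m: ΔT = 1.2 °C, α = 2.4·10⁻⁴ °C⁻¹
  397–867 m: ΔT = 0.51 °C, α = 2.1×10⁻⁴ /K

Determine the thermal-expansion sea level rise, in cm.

about 16 cm

0–87 m: 2.4×10⁻⁴ × 0.76 × 87 = 0.0158688 m
Layer 2: 1.2 × 2.4×10⁻⁴ × 310 = 0.08928 m
2.1×10⁻⁴ × 0.51 × 470 = 0.050337 m
Δh = 0.0158688 + 0.08928 + 0.050337 = 0.1554858 m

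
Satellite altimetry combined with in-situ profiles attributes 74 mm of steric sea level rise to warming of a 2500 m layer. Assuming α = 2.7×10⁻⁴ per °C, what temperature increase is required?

ΔT ≈ 0.11 °C

ΔT = Δh/(αH) = 0.074 / (2.7×10⁻⁴ × 2500) ≈ 0.1096 °C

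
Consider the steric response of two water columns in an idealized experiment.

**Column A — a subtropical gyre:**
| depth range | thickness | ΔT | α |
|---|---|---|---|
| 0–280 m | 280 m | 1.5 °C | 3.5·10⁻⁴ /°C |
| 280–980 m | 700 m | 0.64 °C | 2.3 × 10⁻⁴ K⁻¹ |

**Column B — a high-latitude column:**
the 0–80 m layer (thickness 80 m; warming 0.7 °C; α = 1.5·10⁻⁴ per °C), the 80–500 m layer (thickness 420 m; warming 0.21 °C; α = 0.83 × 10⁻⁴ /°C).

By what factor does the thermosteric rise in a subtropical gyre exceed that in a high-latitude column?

a factor of 16

A 3.5×10⁻⁴ × 280 × 1.5 = 0.14700 m
A 2.3×10⁻⁴ × 700 × 0.64 = 0.10304 m
A total: 0.25004 m
B 0–80 m: 1.5×10⁻⁴ × 0.7 × 80 = 0.00840 m
B 80–500 m: 0.21 × 0.83×10⁻⁴ × 420 = 0.0073206 m
B total: 0.0157206 m
Ratio: 0.25004 / 0.0157206 ≈ 15.91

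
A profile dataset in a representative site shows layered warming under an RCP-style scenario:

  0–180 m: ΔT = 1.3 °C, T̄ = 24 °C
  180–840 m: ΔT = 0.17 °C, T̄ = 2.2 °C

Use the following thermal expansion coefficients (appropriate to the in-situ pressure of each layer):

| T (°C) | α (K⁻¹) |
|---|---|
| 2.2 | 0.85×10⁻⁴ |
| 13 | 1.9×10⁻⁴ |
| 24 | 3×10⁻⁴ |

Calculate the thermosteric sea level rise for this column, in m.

Layer 1 at 24 °C → α = 3×10⁻⁴ K⁻¹
Layer 2 at 2.2 °C → α = 0.85×10⁻⁴ K⁻¹
3×10⁻⁴ × 1.3 × 180 = 0.07020 m
Layer 2: 0.17 × 0.85×10⁻⁴ × 660 = 0.009537 m
Δh = 0.07020 + 0.009537 = 0.079737 m

0.0797 m of thermosteric rise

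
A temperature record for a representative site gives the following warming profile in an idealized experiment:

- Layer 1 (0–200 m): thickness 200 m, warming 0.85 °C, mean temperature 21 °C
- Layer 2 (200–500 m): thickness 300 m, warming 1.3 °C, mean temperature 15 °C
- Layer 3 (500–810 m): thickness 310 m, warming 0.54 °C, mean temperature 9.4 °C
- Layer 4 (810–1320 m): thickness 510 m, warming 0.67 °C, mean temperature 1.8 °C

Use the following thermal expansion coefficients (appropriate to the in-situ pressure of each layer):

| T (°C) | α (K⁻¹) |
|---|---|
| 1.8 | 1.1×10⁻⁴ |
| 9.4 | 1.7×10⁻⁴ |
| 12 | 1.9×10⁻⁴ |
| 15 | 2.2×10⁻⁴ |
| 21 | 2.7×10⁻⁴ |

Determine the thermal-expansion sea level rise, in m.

about 0.20 m

Layer 1 at 21 °C → α = 2.7×10⁻⁴ K⁻¹
Layer 2 at 15 °C → α = 2.2×10⁻⁴ K⁻¹
Layer 3 at 9.4 °C → α = 1.7×10⁻⁴ K⁻¹
Layer 4 at 1.8 °C → α = 1.1×10⁻⁴ K⁻¹
0.85 × 200 × 2.7×10⁻⁴ = 0.04590 m
2.2×10⁻⁴ × 1.3 × 300 = 0.08580 m
310 × 0.54 × 1.7×10⁻⁴ = 0.028458 m
Layer 4: 0.67 × 510 × 1.1×10⁻⁴ = 0.037587 m
Δh = 0.04590 + 0.08580 + 0.028458 + 0.037587 = 0.197745 m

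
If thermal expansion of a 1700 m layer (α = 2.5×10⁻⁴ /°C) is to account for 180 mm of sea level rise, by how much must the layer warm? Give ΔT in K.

ΔT = Δh/(αH) = 0.18 / (2.5×10⁻⁴ × 1700) ≈ 0.4235 K

about 0.424 K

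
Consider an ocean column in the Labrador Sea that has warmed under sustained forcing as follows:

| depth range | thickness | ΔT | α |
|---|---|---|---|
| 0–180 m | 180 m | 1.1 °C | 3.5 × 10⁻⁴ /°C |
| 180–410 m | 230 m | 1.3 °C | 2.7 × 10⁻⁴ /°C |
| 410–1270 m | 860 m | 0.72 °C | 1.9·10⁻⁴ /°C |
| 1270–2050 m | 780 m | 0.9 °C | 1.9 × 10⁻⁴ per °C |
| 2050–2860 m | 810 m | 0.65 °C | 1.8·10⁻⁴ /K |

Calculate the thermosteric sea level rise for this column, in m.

0.50 m

180 × 1.1 × 3.5×10⁻⁴ = 0.06930 m
180–410 m: 230 × 1.3 × 2.7×10⁻⁴ = 0.08073 m
410–1270 m: 860 × 1.9×10⁻⁴ × 0.72 = 0.117648 m
Layer 4: 780 × 1.9×10⁻⁴ × 0.9 = 0.13338 m
810 × 0.65 × 1.8×10⁻⁴ = 0.09477 m
Δh = 0.06930 + 0.08073 + 0.117648 + 0.13338 + 0.09477 = 0.495828 m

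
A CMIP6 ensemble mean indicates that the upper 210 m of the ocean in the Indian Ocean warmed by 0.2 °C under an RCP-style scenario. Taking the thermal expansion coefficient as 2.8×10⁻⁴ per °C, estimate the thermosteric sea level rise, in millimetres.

about 11.8 mm

Δh = αΔT·H = 2.8×10⁻⁴ × 0.2 × 210 = 0.01176 m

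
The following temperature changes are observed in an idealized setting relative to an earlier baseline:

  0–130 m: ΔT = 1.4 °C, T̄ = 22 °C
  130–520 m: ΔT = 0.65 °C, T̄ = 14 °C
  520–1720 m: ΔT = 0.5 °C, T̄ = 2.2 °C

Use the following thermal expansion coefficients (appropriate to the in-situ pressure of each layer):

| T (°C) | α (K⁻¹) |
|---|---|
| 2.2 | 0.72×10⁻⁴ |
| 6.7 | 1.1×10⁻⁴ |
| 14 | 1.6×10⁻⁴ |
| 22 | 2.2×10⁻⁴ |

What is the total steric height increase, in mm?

about 124 mm

Layer 1 at 22 °C → α = 2.2×10⁻⁴ K⁻¹
Layer 2 at 14 °C → α = 1.6×10⁻⁴ K⁻¹
Layer 3 at 2.2 °C → α = 0.72×10⁻⁴ K⁻¹
1.4 × 2.2×10⁻⁴ × 130 = 0.04004 m
Layer 2: 1.6×10⁻⁴ × 390 × 0.65 = 0.04056 m
Layer 3: 0.72×10⁻⁴ × 1200 × 0.5 = 0.04320 m
Δh = 0.04004 + 0.04056 + 0.04320 = 0.12380 m ≈ 124 mm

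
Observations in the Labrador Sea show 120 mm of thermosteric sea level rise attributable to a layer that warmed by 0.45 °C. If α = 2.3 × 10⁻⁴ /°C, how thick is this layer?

H = Δh/(αΔT) = 0.12 / (2.3×10⁻⁴ × 0.45) ≈ 1159 m

about 1200 m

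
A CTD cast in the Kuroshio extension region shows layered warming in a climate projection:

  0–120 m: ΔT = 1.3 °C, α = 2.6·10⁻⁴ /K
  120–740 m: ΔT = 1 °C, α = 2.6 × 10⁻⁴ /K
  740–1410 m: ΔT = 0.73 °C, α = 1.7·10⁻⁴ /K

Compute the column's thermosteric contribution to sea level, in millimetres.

Layer 1: 1.3 × 120 × 2.6×10⁻⁴ = 0.04056 m
Layer 2: 620 × 1 × 2.6×10⁻⁴ = 0.16120 m
740–1410 m: 0.73 × 1.7×10⁻⁴ × 670 = 0.083147 m
Δh = 0.04056 + 0.16120 + 0.083147 = 0.284907 m

Δh = 280 mm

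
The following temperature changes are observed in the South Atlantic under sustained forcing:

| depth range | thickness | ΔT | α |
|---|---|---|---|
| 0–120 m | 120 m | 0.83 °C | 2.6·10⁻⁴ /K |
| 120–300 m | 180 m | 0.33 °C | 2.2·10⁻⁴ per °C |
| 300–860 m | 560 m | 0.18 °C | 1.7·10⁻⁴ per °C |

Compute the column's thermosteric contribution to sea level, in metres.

0.0561 m

0–120 m: 0.83 × 120 × 2.6×10⁻⁴ = 0.025896 m
0.33 × 180 × 2.2×10⁻⁴ = 0.013068 m
Layer 3: 1.7×10⁻⁴ × 0.18 × 560 = 0.017136 m
Δh = 0.025896 + 0.013068 + 0.017136 = 0.05610 m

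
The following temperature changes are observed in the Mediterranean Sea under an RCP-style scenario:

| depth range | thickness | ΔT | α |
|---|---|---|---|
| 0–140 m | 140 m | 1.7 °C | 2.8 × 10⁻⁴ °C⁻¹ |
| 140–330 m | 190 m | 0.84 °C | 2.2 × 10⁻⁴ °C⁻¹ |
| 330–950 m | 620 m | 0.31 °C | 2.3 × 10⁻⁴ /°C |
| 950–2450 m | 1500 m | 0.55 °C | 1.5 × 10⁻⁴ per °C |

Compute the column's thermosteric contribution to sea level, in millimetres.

0–140 m: 140 × 1.7 × 2.8×10⁻⁴ = 0.06664 m
Layer 2: 190 × 2.2×10⁻⁴ × 0.84 = 0.035112 m
330–950 m: 0.31 × 620 × 2.3×10⁻⁴ = 0.044206 m
0.55 × 1500 × 1.5×10⁻⁴ = 0.12375 m
Δh = 0.06664 + 0.035112 + 0.044206 + 0.12375 = 0.269708 m ≈ 270 mm

Δh ≈ 270 mm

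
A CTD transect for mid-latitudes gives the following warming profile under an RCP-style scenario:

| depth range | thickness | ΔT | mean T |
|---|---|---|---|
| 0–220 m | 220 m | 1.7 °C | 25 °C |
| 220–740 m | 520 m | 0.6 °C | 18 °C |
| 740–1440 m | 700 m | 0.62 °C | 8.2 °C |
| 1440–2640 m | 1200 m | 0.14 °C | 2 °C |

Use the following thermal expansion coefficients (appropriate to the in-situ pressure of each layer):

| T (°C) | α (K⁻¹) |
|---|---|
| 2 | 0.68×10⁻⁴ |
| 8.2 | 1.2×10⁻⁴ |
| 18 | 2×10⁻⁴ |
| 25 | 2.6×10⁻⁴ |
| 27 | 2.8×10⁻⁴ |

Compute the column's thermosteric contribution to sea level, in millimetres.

Δh = 220 mm

Layer 1 at 25 °C → α = 2.6×10⁻⁴ K⁻¹
Layer 2 at 18 °C → α = 2×10⁻⁴ K⁻¹
Layer 3 at 8.2 °C → α = 1.2×10⁻⁴ K⁻¹
Layer 4 at 2 °C → α = 0.68×10⁻⁴ K⁻¹
220 × 2.6×10⁻⁴ × 1.7 = 0.09724 m
Layer 2: 2×10⁻⁴ × 520 × 0.6 = 0.06240 m
Layer 3: 1.2×10⁻⁴ × 0.62 × 700 = 0.05208 m
1200 × 0.14 × 0.68×10⁻⁴ = 0.011424 m
Δh = 0.09724 + 0.06240 + 0.05208 + 0.011424 = 0.223144 m ≈ 220 mm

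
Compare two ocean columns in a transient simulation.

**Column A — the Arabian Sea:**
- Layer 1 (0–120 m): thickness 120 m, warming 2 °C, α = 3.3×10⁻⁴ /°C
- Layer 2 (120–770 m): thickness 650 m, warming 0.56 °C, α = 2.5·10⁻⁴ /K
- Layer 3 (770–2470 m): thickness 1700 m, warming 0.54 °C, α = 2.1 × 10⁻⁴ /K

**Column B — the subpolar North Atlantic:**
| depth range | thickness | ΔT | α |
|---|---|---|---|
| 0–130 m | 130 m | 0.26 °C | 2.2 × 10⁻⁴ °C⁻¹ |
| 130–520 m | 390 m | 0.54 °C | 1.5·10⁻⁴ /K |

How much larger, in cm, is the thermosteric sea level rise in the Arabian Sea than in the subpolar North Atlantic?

A 0–120 m: 3.3×10⁻⁴ × 2 × 120 = 0.07920 m
A Layer 2: 2.5×10⁻⁴ × 650 × 0.56 = 0.09100 m
A 770–2470 m: 0.54 × 1700 × 2.1×10⁻⁴ = 0.19278 m
A total: 0.36298 m
B 0–130 m: 0.26 × 130 × 2.2×10⁻⁴ = 0.007436 m
B 130–520 m: 390 × 0.54 × 1.5×10⁻⁴ = 0.03159 m
B total: 0.039026 m
Difference: 0.36298 − 0.039026 = 0.323954 m

32 cm larger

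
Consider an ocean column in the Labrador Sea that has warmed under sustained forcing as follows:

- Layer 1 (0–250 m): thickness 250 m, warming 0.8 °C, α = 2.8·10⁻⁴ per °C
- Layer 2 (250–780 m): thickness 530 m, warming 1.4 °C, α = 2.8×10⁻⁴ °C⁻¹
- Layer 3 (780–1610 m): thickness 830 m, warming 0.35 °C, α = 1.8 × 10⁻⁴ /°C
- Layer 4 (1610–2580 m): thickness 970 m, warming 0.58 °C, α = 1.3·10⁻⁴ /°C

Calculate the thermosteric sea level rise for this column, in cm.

38.9 cm

Layer 1: 2.8×10⁻⁴ × 250 × 0.8 = 0.05600 m
250–780 m: 1.4 × 530 × 2.8×10⁻⁴ = 0.20776 m
Layer 3: 0.35 × 830 × 1.8×10⁻⁴ = 0.05229 m
Layer 4: 1.3×10⁻⁴ × 0.58 × 970 = 0.073138 m
Δh = 0.05600 + 0.20776 + 0.05229 + 0.073138 = 0.389188 m ≈ 38.9 cm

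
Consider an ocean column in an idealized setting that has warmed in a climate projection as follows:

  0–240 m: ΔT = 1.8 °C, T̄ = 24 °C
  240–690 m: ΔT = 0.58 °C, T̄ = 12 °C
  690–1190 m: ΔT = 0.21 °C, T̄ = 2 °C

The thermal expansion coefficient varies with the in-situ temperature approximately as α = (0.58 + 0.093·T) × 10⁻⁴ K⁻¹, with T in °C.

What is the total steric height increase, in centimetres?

Δh ≈ 17.4 cm

Layer 1: α = (0.58 + 0.093×24)×10⁻⁴ = 2.812×10⁻⁴ K⁻¹
Layer 2: α = (0.58 + 0.093×12)×10⁻⁴ = 1.696×10⁻⁴ K⁻¹
Layer 3: α = (0.58 + 0.093×2)×10⁻⁴ = 0.766×10⁻⁴ K⁻¹
0–240 m: 1.8 × 2.812×10⁻⁴ × 240 = 0.1214784 m
Layer 2: 450 × 1.696×10⁻⁴ × 0.58 = 0.0442656 m
690–1190 m: 0.21 × 500 × 0.766×10⁻⁴ = 0.008043 m
Δh = 0.1214784 + 0.0442656 + 0.008043 = 0.173787 m ≈ 17.4 cm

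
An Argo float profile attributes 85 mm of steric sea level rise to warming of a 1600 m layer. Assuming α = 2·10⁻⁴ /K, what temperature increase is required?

ΔT ≈ 0.266 K

ΔT = Δh/(αH) = 0.085 / (2×10⁻⁴ × 1600) ≈ 0.2656 K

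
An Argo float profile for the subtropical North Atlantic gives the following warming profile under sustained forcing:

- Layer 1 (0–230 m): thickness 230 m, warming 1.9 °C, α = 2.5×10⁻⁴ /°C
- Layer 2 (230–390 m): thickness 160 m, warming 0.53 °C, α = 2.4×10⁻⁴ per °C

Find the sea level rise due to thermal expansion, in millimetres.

130 mm

1.9 × 2.5×10⁻⁴ × 230 = 0.10925 m
230–390 m: 2.4×10⁻⁴ × 0.53 × 160 = 0.020352 m
Δh = 0.10925 + 0.020352 = 0.129602 m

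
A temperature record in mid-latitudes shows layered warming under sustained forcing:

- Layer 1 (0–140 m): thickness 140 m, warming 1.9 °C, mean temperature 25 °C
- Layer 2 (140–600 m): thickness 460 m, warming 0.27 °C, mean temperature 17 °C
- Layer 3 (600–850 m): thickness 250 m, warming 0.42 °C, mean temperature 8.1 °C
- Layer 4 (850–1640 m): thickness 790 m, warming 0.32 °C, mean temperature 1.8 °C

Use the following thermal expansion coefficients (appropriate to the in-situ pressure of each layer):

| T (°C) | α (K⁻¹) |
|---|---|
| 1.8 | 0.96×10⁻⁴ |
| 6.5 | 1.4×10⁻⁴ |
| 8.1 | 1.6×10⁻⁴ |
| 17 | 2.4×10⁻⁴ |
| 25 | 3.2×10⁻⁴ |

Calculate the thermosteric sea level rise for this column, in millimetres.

Layer 1 at 25 °C → α = 3.2×10⁻⁴ K⁻¹
Layer 2 at 17 °C → α = 2.4×10⁻⁴ K⁻¹
Layer 3 at 8.1 °C → α = 1.6×10⁻⁴ K⁻¹
Layer 4 at 1.8 °C → α = 0.96×10⁻⁴ K⁻¹
Layer 1: 3.2×10⁻⁴ × 140 × 1.9 = 0.08512 m
140–600 m: 460 × 2.4×10⁻⁴ × 0.27 = 0.029808 m
Layer 3: 1.6×10⁻⁴ × 250 × 0.42 = 0.01680 m
Layer 4: 790 × 0.32 × 0.96×10⁻⁴ = 0.0242688 m
Δh = 0.08512 + 0.029808 + 0.01680 + 0.0242688 = 0.1559968 m

about 156 mm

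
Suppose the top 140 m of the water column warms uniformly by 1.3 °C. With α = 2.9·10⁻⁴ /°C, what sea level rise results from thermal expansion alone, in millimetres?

Δh = αΔT·H = 2.9×10⁻⁴ × 1.3 × 140 = 0.05278 m

Δh ≈ 52.8 mm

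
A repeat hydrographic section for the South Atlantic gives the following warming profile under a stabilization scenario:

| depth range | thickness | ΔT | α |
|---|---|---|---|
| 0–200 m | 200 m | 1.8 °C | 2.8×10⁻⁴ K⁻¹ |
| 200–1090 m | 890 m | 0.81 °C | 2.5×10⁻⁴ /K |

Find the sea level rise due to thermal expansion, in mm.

281 mm

Layer 1: 1.8 × 200 × 2.8×10⁻⁴ = 0.10080 m
200–1090 m: 890 × 0.81 × 2.5×10⁻⁴ = 0.180225 m
Δh = 0.10080 + 0.180225 = 0.281025 m ≈ 281 mm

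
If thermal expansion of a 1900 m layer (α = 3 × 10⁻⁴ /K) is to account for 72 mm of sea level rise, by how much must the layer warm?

ΔT = Δh/(αH) = 0.072 / (3×10⁻⁴ × 1900) ≈ 0.1263 °C

0.126 °C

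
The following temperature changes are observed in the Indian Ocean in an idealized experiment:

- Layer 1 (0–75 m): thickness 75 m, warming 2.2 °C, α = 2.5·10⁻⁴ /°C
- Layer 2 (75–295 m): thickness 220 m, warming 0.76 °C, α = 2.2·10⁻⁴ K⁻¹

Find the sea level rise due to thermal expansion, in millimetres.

0–75 m: 75 × 2.5×10⁻⁴ × 2.2 = 0.04125 m
2.2×10⁻⁴ × 0.76 × 220 = 0.036784 m
Δh = 0.04125 + 0.036784 = 0.078034 m

78 mm of thermosteric rise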